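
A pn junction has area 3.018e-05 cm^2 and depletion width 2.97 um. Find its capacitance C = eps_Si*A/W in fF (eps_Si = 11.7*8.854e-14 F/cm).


Step 1: eps_Si = 11.7 * 8.854e-14 = 1.035918e-12 F/cm
Step 2: W in cm = 2.97 * 1e-4 = 2.97e-04 cm
Step 3: C = 1.035918e-12 * 3.018e-05 / 2.97e-04 = 1.052660e-13 F
Step 4: C = 105.27 fF

105.27


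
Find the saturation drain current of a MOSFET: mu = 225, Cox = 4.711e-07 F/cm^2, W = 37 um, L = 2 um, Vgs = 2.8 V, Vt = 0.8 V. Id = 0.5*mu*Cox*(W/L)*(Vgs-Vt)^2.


Step 1: Overdrive voltage Vov = Vgs - Vt = 2.8 - 0.8 = 2.0 V
Step 2: W/L = 37/2 = 18.5
Step 3: Id = 0.5 * 225 * 4.711e-07 * 18.5 * 2.0^2
Step 4: Id = 3.92e-03 A

3.92e-03


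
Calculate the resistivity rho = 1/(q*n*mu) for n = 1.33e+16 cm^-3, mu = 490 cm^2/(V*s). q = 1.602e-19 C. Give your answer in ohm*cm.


Step 1: sigma = q * n * mu = 1.602e-19 * 1.33e+16 * 490 = 1.04402e+00 S/cm
Step 2: rho = 1 / sigma = 1 / 1.04402e+00 = 0.9578 ohm*cm

0.9578


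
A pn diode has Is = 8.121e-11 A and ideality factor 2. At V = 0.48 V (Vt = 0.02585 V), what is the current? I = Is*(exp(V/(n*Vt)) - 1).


Step 1: V/(n*Vt) = 0.48/(2*0.02585) = 9.2843
Step 2: exp(9.2843) = 1.0768e+04
Step 3: I = 8.121e-11 * (1.0768e+04 - 1) = 8.74e-07 A

8.74e-07


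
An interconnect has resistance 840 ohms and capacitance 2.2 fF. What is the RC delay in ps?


Step 1: tau = R * C
Step 2: tau = 840 * 2.2 fF = 840 * 2.2e-15 F
Step 3: tau = 1.848e-12 s = 1.848 ps

1.848


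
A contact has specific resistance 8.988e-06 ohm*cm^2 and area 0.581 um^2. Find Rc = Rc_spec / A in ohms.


Step 1: Convert area to cm^2: 0.581 um^2 = 5.8100e-09 cm^2
Step 2: Rc = Rc_spec / A = 8.988e-06 / 5.8100e-09
Step 3: Rc = 1.55e+03 ohms

1.55e+03


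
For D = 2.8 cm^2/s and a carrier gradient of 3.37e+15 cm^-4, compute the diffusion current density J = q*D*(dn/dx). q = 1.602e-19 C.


Step 1: J = q * D * (dn/dx)
Step 2: J = 1.602e-19 * 2.8 * 3.37e+15
Step 3: J = 1.51e-03 A/cm^2

1.51e-03


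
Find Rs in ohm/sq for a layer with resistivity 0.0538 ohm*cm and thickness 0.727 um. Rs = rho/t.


Step 1: Convert thickness to cm: t = 0.727 um = 7.2700e-05 cm
Step 2: Rs = rho / t = 0.0538 / 7.2700e-05
Step 3: Rs = 740.0 ohm/sq

740.0


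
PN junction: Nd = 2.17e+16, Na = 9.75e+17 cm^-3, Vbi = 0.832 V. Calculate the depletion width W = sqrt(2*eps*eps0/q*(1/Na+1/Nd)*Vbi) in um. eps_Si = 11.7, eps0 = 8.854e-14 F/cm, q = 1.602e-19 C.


Step 1: 1/Na + 1/Nd = 1/9.75e+17 + 1/2.17e+16 = 4.71086e-17
Step 2: 2*eps*eps0/q = 2*11.7*8.854e-14/1.602e-19 = 1.293281e+07
Step 3: W^2 = 1.293281e+07 * 4.71086e-17 * 0.832 = 5.06893e-10
Step 4: W = sqrt(5.06893e-10) = 2.251e-05 cm = 0.2251 um

0.2251


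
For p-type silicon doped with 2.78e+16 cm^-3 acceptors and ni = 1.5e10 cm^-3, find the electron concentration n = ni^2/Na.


Step 1: Majority hole concentration p ≈ Na = 2.78e+16 cm^-3
Step 2: n = ni^2 / Na = (1.5e10)^2 / 2.78e+16
Step 3: n = 8.09e+03 cm^-3

8.09e+03


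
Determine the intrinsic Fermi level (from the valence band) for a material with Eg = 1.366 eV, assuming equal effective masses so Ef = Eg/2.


Step 1: For an intrinsic semiconductor, the Fermi level sits at midgap.
Step 2: Ef = Eg / 2 = 1.366 / 2 = 0.683 eV

0.683


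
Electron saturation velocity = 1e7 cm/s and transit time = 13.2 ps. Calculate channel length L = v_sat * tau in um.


Step 1: tau in seconds = 13.2 ps * 1e-12 = 1.3200e-11 s
Step 2: L = v_sat * tau = 1e7 * 1.3200e-11 = 1.3200e-04 cm
Step 3: L in um = 1.3200e-04 * 1e4 = 1.32 um

1.32


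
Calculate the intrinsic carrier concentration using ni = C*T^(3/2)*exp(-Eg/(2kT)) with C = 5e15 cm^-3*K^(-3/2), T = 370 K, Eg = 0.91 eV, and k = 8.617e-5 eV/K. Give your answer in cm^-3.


Step 1: Compute kT = 8.617e-5 * 370 = 0.0318829 eV
Step 2: Exponent = -Eg/(2kT) = -0.91/(2*0.0318829) = -14.27097
Step 3: T^(3/2) = 370^1.5 = 7117.09
Step 4: ni = 5e15 * 7117.09 * exp(-14.27097) = 2.26e+13 cm^-3

2.26e+13


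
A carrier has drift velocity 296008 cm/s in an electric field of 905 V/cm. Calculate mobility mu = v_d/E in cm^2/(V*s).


Step 1: mu = v_d / E
Step 2: mu = 296008 / 905
Step 3: mu = 327.08 cm^2/(V*s)

327.08


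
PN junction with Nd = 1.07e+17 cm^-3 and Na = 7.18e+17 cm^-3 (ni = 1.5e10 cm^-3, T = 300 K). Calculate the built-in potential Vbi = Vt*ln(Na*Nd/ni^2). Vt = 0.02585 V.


Step 1: Compute Na*Nd/ni^2 = 7.18e+17 * 1.07e+17 / (1.5e10)^2 = 3.4145e+14
Step 2: ln(3.4145e+14) = 33.4642
Step 3: Vbi = 0.02585 * 33.4642 = 0.865 V

0.865


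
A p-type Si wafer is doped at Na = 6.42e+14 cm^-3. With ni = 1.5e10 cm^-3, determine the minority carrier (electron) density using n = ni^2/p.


Step 1: Majority hole concentration p ≈ Na = 6.42e+14 cm^-3
Step 2: n = ni^2 / Na = (1.5e10)^2 / 6.42e+14
Step 3: n = 3.50e+05 cm^-3

3.50e+05


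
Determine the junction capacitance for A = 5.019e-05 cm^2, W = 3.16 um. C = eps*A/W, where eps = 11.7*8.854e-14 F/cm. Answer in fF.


Step 1: eps_Si = 11.7 * 8.854e-14 = 1.035918e-12 F/cm
Step 2: W in cm = 3.16 * 1e-4 = 3.16e-04 cm
Step 3: C = 1.035918e-12 * 5.019e-05 / 3.16e-04 = 1.645339e-13 F
Step 4: C = 164.53 fF

164.53


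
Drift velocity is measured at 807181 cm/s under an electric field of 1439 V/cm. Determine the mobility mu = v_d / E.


Step 1: mu = v_d / E
Step 2: mu = 807181 / 1439
Step 3: mu = 560.93 cm^2/(V*s)

560.93


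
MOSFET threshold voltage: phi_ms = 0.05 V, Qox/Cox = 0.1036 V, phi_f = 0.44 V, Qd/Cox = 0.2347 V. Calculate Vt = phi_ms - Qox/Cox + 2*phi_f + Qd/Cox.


Step 1: Vt = phi_ms - Qox/Cox + 2*phi_f + Qd/Cox
Step 2: Vt = 0.05 - 0.1036 + 2*0.44 + 0.2347
Step 3: Vt = 0.05 - 0.1036 + 0.88 + 0.2347
Step 4: Vt = 1.0611 V

1.0611


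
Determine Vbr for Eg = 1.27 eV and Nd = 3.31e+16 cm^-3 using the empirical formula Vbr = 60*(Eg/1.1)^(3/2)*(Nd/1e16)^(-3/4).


Step 1: Eg/1.1 = 1.27/1.1 = 1.154545
Step 2: (Eg/1.1)^1.5 = 1.154545^1.5 = 1.240556
Step 3: (Nd/1e16)^(-0.75) = (3.31)^(-0.75) = 0.407501
Step 4: Vbr = 60 * 1.240556 * 0.407501 = 30.3 V

30.3


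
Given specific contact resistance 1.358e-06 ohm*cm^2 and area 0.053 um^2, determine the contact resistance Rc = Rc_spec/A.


Step 1: Convert area to cm^2: 0.053 um^2 = 5.3000e-10 cm^2
Step 2: Rc = Rc_spec / A = 1.358e-06 / 5.3000e-10
Step 3: Rc = 2.56e+03 ohms

2.56e+03


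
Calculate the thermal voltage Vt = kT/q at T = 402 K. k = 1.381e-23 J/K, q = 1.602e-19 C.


Step 1: kT = 1.381e-23 * 402 = 5.55162e-21 J
Step 2: Vt = kT/q = 5.55162e-21 / 1.602e-19
Step 3: Vt = 0.03465 V

0.03465


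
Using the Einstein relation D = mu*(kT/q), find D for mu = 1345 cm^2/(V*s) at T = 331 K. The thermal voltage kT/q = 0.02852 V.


Step 1: D = mu * (kT/q)
Step 2: D = 1345 * 0.02852
Step 3: D = 38.36 cm^2/s

38.36


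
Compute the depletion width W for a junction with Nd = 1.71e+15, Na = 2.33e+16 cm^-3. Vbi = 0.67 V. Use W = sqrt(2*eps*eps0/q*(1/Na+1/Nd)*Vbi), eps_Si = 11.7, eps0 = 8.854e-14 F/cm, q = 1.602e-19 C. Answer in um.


Step 1: 1/Na + 1/Nd = 1/2.33e+16 + 1/1.71e+15 = 6.27714e-16
Step 2: 2*eps*eps0/q = 2*11.7*8.854e-14/1.602e-19 = 1.293281e+07
Step 3: W^2 = 1.293281e+07 * 6.27714e-16 * 0.67 = 5.43913e-09
Step 4: W = sqrt(5.43913e-09) = 7.375e-05 cm = 0.7375 um

0.7375


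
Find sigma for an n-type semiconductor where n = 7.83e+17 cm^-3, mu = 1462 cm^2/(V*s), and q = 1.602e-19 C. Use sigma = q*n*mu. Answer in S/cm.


Step 1: sigma = q * n * mu
Step 2: sigma = 1.602e-19 * 7.83e+17 * 1462
Step 3: sigma = 1.834e+02 S/cm

1.834e+02


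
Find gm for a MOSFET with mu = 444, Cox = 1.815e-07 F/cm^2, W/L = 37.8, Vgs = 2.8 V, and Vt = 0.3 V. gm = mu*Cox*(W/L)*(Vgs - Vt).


Step 1: Vov = Vgs - Vt = 2.8 - 0.3 = 2.5 V
Step 2: gm = mu * Cox * (W/L) * Vov
Step 3: gm = 444 * 1.815e-07 * 37.8 * 2.5 = 7.62e-03 S

7.62e-03


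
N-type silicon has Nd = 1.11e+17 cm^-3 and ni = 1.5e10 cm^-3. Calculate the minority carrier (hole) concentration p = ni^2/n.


Step 1: Since Nd >> ni, n ≈ Nd = 1.11e+17 cm^-3
Step 2: p = ni^2 / n = (1.5e10)^2 / 1.11e+17
Step 3: p = 2.25e20 / 1.11e+17 = 2.03e+03 cm^-3

2.03e+03


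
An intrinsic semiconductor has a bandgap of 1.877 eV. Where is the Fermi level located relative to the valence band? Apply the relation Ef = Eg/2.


Step 1: For an intrinsic semiconductor, the Fermi level sits at midgap.
Step 2: Ef = Eg / 2 = 1.877 / 2 = 0.9385 eV

0.9385


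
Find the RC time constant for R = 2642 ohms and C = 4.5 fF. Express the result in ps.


Step 1: tau = R * C
Step 2: tau = 2642 * 4.5 fF = 2642 * 4.5e-15 F
Step 3: tau = 1.1889e-11 s = 11.889 ps

11.889


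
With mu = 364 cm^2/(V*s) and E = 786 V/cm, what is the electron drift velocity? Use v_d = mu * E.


Step 1: v_d = mu * E
Step 2: v_d = 364 * 786 = 286104
Step 3: v_d = 2.86e+05 cm/s

2.86e+05


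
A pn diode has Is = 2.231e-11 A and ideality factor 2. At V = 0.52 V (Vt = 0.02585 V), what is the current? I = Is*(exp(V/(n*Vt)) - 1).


Step 1: V/(n*Vt) = 0.52/(2*0.02585) = 10.0580
Step 2: exp(10.0580) = 2.3342e+04
Step 3: I = 2.231e-11 * (2.3342e+04 - 1) = 5.21e-07 A

5.21e-07


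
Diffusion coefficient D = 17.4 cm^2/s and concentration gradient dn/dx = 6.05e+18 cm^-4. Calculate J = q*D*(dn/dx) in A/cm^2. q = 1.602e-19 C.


Step 1: J = q * D * (dn/dx)
Step 2: J = 1.602e-19 * 17.4 * 6.05e+18
Step 3: J = 1.69e+01 A/cm^2

1.69e+01


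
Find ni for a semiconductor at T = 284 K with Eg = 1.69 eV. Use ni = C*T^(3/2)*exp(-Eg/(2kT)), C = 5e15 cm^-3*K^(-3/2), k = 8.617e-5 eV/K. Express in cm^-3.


Step 1: Compute kT = 8.617e-5 * 284 = 0.02447228 eV
Step 2: Exponent = -Eg/(2kT) = -1.69/(2*0.02447228) = -34.52886
Step 3: T^(3/2) = 284^1.5 = 4786.05
Step 4: ni = 5e15 * 4786.05 * exp(-34.52886) = 2.42e+04 cm^-3

2.42e+04


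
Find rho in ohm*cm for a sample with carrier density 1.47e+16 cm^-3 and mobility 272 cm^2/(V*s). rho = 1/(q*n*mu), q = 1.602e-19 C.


Step 1: sigma = q * n * mu = 1.602e-19 * 1.47e+16 * 272 = 6.40544e-01 S/cm
Step 2: rho = 1 / sigma = 1 / 6.40544e-01 = 1.561 ohm*cm

1.561


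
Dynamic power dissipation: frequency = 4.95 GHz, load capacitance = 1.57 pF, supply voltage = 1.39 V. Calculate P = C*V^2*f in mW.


Step 1: V^2 = 1.39^2 = 1.9321 V^2
Step 2: P = C*V^2*f = 1.57e-12 F * 1.9321 * 4.95e9 Hz
Step 3: P = 1.501531515e-02 W
Step 4: P = 15.015 mW

15.015


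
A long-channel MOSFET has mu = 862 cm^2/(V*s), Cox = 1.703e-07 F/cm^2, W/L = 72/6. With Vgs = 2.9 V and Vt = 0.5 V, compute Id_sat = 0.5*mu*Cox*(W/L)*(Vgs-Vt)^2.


Step 1: Overdrive voltage Vov = Vgs - Vt = 2.9 - 0.5 = 2.4 V
Step 2: W/L = 72/6 = 12
Step 3: Id = 0.5 * 862 * 1.703e-07 * 12 * 2.4^2
Step 4: Id = 5.07e-03 A

5.07e-03


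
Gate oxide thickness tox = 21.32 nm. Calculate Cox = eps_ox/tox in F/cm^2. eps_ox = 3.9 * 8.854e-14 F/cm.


Step 1: eps_ox = 3.9 * 8.854e-14 = 3.45306e-13 F/cm
Step 2: tox in cm = 21.32 nm * 1e-7 = 2.1320e-06 cm
Step 3: Cox = 3.45306e-13 / 2.1320e-06 = 1.62e-07 F/cm^2

1.62e-07


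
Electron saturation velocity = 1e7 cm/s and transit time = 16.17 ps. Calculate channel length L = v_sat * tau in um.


Step 1: tau in seconds = 16.17 ps * 1e-12 = 1.6170e-11 s
Step 2: L = v_sat * tau = 1e7 * 1.6170e-11 = 1.6170e-04 cm
Step 3: L in um = 1.6170e-04 * 1e4 = 1.617 um

1.617


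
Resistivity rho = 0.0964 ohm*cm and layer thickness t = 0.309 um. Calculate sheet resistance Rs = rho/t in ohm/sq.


Step 1: Convert thickness to cm: t = 0.309 um = 3.0900e-05 cm
Step 2: Rs = rho / t = 0.0964 / 3.0900e-05
Step 3: Rs = 3119.7 ohm/sq

3119.7


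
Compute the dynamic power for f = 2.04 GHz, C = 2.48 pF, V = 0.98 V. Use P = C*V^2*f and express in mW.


Step 1: V^2 = 0.98^2 = 0.9604 V^2
Step 2: P = C*V^2*f = 2.48e-12 F * 0.9604 * 2.04e9 Hz
Step 3: P = 4.85885568e-03 W
Step 4: P = 4.859 mW

4.859


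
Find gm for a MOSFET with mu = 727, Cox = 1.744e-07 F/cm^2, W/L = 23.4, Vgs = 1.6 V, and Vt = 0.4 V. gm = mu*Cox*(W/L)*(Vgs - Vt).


Step 1: Vov = Vgs - Vt = 1.6 - 0.4 = 1.2 V
Step 2: gm = mu * Cox * (W/L) * Vov
Step 3: gm = 727 * 1.744e-07 * 23.4 * 1.2 = 3.56e-03 S

3.56e-03


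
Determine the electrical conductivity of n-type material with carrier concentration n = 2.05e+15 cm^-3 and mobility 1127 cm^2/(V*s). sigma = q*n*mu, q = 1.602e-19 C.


Step 1: sigma = q * n * mu
Step 2: sigma = 1.602e-19 * 2.05e+15 * 1127
Step 3: sigma = 3.701e-01 S/cm

3.701e-01


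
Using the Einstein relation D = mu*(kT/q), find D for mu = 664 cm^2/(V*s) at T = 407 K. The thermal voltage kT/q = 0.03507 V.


Step 1: D = mu * (kT/q)
Step 2: D = 664 * 0.03507
Step 3: D = 23.29 cm^2/s

23.29


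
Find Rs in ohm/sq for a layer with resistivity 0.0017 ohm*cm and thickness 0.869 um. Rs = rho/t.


Step 1: Convert thickness to cm: t = 0.869 um = 8.6900e-05 cm
Step 2: Rs = rho / t = 0.0017 / 8.6900e-05
Step 3: Rs = 19.6 ohm/sq

19.6


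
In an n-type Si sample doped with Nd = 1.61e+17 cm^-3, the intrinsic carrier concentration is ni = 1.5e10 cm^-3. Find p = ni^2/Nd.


Step 1: Since Nd >> ni, n ≈ Nd = 1.61e+17 cm^-3
Step 2: p = ni^2 / n = (1.5e10)^2 / 1.61e+17
Step 3: p = 2.25e20 / 1.61e+17 = 1.40e+03 cm^-3

1.40e+03


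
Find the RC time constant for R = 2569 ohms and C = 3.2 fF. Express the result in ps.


Step 1: tau = R * C
Step 2: tau = 2569 * 3.2 fF = 2569 * 3.2e-15 F
Step 3: tau = 8.2208e-12 s = 8.2208 ps

8.2208


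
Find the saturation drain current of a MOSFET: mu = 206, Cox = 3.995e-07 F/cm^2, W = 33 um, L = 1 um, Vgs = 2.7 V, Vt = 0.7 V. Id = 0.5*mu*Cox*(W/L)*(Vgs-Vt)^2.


Step 1: Overdrive voltage Vov = Vgs - Vt = 2.7 - 0.7 = 2.0 V
Step 2: W/L = 33/1 = 33
Step 3: Id = 0.5 * 206 * 3.995e-07 * 33 * 2.0^2
Step 4: Id = 5.43e-03 A

5.43e-03


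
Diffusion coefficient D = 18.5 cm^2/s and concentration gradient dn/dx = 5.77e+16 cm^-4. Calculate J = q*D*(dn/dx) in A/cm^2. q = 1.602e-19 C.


Step 1: J = q * D * (dn/dx)
Step 2: J = 1.602e-19 * 18.5 * 5.77e+16
Step 3: J = 1.71e-01 A/cm^2

1.71e-01


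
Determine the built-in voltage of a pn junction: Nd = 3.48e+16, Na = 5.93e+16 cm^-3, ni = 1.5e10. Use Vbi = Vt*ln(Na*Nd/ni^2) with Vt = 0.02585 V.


Step 1: Compute Na*Nd/ni^2 = 5.93e+16 * 3.48e+16 / (1.5e10)^2 = 9.1717e+12
Step 2: ln(9.1717e+12) = 29.8471
Step 3: Vbi = 0.02585 * 29.8471 = 0.772 V

0.772


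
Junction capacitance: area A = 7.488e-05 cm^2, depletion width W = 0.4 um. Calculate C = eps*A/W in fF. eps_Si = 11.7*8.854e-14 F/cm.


Step 1: eps_Si = 11.7 * 8.854e-14 = 1.035918e-12 F/cm
Step 2: W in cm = 0.4 * 1e-4 = 4.00e-05 cm
Step 3: C = 1.035918e-12 * 7.488e-05 / 4.00e-05 = 1.939238e-12 F
Step 4: C = 1939.24 fF

1939.24


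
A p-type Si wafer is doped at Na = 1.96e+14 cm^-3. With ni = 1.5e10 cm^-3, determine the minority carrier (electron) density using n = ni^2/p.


Step 1: Majority hole concentration p ≈ Na = 1.96e+14 cm^-3
Step 2: n = ni^2 / Na = (1.5e10)^2 / 1.96e+14
Step 3: n = 1.15e+06 cm^-3

1.15e+06


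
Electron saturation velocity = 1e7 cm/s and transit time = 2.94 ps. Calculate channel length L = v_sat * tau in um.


Step 1: tau in seconds = 2.94 ps * 1e-12 = 2.9400e-12 s
Step 2: L = v_sat * tau = 1e7 * 2.9400e-12 = 2.9400e-05 cm
Step 3: L in um = 2.9400e-05 * 1e4 = 0.294 um

0.294


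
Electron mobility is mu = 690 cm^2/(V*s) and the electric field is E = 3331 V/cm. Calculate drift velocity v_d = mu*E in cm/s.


Step 1: v_d = mu * E
Step 2: v_d = 690 * 3331 = 2298390
Step 3: v_d = 2.30e+06 cm/s

2.30e+06


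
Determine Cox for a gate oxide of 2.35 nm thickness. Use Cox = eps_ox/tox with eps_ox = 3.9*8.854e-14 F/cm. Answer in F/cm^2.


Step 1: eps_ox = 3.9 * 8.854e-14 = 3.45306e-13 F/cm
Step 2: tox in cm = 2.35 nm * 1e-7 = 2.3500e-07 cm
Step 3: Cox = 3.45306e-13 / 2.3500e-07 = 1.47e-06 F/cm^2

1.47e-06


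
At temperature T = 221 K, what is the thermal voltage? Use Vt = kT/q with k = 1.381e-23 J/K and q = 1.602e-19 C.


Step 1: kT = 1.381e-23 * 221 = 3.05201e-21 J
Step 2: Vt = kT/q = 3.05201e-21 / 1.602e-19
Step 3: Vt = 0.01905 V

0.01905


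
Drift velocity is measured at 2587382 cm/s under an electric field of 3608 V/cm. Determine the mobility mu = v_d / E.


Step 1: mu = v_d / E
Step 2: mu = 2587382 / 3608
Step 3: mu = 717.12 cm^2/(V*s)

717.12


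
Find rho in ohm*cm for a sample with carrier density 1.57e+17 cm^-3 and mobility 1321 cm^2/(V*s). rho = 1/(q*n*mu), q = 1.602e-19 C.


Step 1: sigma = q * n * mu = 1.602e-19 * 1.57e+17 * 1321 = 3.32250e+01 S/cm
Step 2: rho = 1 / sigma = 1 / 3.32250e+01 = 0.0301 ohm*cm

0.0301


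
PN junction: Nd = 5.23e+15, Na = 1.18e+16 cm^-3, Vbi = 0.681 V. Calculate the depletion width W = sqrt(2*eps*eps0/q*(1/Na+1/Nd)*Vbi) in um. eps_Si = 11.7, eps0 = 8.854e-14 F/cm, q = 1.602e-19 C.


Step 1: 1/Na + 1/Nd = 1/1.18e+16 + 1/5.23e+15 = 2.75950e-16
Step 2: 2*eps*eps0/q = 2*11.7*8.854e-14/1.602e-19 = 1.293281e+07
Step 3: W^2 = 1.293281e+07 * 2.75950e-16 * 0.681 = 2.43036e-09
Step 4: W = sqrt(2.43036e-09) = 4.930e-05 cm = 0.493 um

0.493


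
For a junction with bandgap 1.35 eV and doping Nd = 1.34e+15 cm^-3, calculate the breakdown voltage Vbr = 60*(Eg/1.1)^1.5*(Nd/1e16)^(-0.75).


Step 1: Eg/1.1 = 1.35/1.1 = 1.227273
Step 2: (Eg/1.1)^1.5 = 1.227273^1.5 = 1.359602
Step 3: (Nd/1e16)^(-0.75) = (0.134)^(-0.75) = 4.515142
Step 4: Vbr = 60 * 1.359602 * 4.515142 = 368.3 V

368.3


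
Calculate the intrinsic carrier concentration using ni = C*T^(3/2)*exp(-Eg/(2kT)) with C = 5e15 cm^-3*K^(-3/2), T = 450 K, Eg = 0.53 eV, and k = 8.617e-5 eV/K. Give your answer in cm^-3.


Step 1: Compute kT = 8.617e-5 * 450 = 0.0387765 eV
Step 2: Exponent = -Eg/(2kT) = -0.53/(2*0.0387765) = -6.83404
Step 3: T^(3/2) = 450^1.5 = 9545.94
Step 4: ni = 5e15 * 9545.94 * exp(-6.83404) = 5.14e+16 cm^-3

5.14e+16


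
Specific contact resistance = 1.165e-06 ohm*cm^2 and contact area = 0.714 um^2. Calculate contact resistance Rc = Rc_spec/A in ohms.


Step 1: Convert area to cm^2: 0.714 um^2 = 7.1400e-09 cm^2
Step 2: Rc = Rc_spec / A = 1.165e-06 / 7.1400e-09
Step 3: Rc = 1.63e+02 ohms

1.63e+02


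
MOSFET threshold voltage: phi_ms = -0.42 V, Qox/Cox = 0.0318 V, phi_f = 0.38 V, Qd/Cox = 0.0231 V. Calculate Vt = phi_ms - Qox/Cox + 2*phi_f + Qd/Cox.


Step 1: Vt = phi_ms - Qox/Cox + 2*phi_f + Qd/Cox
Step 2: Vt = -0.42 - 0.0318 + 2*0.38 + 0.0231
Step 3: Vt = -0.42 - 0.0318 + 0.76 + 0.0231
Step 4: Vt = 0.3313 V

0.3313


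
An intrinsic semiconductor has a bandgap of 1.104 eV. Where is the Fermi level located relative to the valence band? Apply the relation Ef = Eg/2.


Step 1: For an intrinsic semiconductor, the Fermi level sits at midgap.
Step 2: Ef = Eg / 2 = 1.104 / 2 = 0.552 eV

0.552


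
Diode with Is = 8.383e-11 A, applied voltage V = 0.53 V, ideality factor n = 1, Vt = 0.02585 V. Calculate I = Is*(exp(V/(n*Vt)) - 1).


Step 1: V/(n*Vt) = 0.53/(1*0.02585) = 20.5029
Step 2: exp(20.5029) = 8.0223e+08
Step 3: I = 8.383e-11 * (8.0223e+08 - 1) = 6.73e-02 A

6.73e-02


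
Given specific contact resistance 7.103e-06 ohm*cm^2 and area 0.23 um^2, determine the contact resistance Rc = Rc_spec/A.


Step 1: Convert area to cm^2: 0.23 um^2 = 2.3000e-09 cm^2
Step 2: Rc = Rc_spec / A = 7.103e-06 / 2.3000e-09
Step 3: Rc = 3.09e+03 ohms

3.09e+03


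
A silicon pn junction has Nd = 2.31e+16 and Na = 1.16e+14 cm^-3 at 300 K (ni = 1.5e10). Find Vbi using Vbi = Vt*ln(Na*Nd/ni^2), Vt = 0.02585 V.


Step 1: Compute Na*Nd/ni^2 = 1.16e+14 * 2.31e+16 / (1.5e10)^2 = 1.1909e+10
Step 2: ln(1.1909e+10) = 23.2006
Step 3: Vbi = 0.02585 * 23.2006 = 0.6 V

0.6


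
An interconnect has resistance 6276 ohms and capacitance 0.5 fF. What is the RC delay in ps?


Step 1: tau = R * C
Step 2: tau = 6276 * 0.5 fF = 6276 * 5.0e-16 F
Step 3: tau = 3.138e-12 s = 3.138 ps

3.138


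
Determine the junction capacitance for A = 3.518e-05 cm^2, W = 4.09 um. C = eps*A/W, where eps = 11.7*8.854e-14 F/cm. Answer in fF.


Step 1: eps_Si = 11.7 * 8.854e-14 = 1.035918e-12 F/cm
Step 2: W in cm = 4.09 * 1e-4 = 4.09e-04 cm
Step 3: C = 1.035918e-12 * 3.518e-05 / 4.09e-04 = 8.910414e-14 F
Step 4: C = 89.1 fF

89.1


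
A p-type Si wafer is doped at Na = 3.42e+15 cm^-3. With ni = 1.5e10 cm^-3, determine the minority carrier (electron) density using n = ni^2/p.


Step 1: Majority hole concentration p ≈ Na = 3.42e+15 cm^-3
Step 2: n = ni^2 / Na = (1.5e10)^2 / 3.42e+15
Step 3: n = 6.58e+04 cm^-3

6.58e+04


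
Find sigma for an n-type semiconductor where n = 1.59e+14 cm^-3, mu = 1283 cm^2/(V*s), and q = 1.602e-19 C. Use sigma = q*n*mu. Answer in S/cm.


Step 1: sigma = q * n * mu
Step 2: sigma = 1.602e-19 * 1.59e+14 * 1283
Step 3: sigma = 3.268e-02 S/cm

3.268e-02


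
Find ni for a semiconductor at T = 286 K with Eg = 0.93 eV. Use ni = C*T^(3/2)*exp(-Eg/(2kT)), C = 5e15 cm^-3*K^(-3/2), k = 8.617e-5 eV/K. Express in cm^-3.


Step 1: Compute kT = 8.617e-5 * 286 = 0.02464462 eV
Step 2: Exponent = -Eg/(2kT) = -0.93/(2*0.02464462) = -18.86822
Step 3: T^(3/2) = 286^1.5 = 4836.70
Step 4: ni = 5e15 * 4836.70 * exp(-18.86822) = 1.55e+11 cm^-3

1.55e+11


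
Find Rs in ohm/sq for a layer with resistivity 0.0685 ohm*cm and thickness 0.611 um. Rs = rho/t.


Step 1: Convert thickness to cm: t = 0.611 um = 6.1100e-05 cm
Step 2: Rs = rho / t = 0.0685 / 6.1100e-05
Step 3: Rs = 1121.1 ohm/sq

1121.1


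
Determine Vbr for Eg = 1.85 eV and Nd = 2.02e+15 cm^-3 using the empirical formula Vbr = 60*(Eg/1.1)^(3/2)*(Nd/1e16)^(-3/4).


Step 1: Eg/1.1 = 1.85/1.1 = 1.681818
Step 2: (Eg/1.1)^1.5 = 1.681818^1.5 = 2.181064
Step 3: (Nd/1e16)^(-0.75) = (0.202)^(-0.75) = 3.318841
Step 4: Vbr = 60 * 2.181064 * 3.318841 = 434.3 V

434.3


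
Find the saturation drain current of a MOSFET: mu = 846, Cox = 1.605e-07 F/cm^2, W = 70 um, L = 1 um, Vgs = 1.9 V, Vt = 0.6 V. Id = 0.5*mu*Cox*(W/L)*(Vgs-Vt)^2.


Step 1: Overdrive voltage Vov = Vgs - Vt = 1.9 - 0.6 = 1.3 V
Step 2: W/L = 70/1 = 70
Step 3: Id = 0.5 * 846 * 1.605e-07 * 70 * 1.3^2
Step 4: Id = 8.03e-03 A

8.03e-03


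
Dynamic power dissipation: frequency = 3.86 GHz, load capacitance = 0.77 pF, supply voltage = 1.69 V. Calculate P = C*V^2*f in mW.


Step 1: V^2 = 1.69^2 = 2.8561 V^2
Step 2: P = C*V^2*f = 0.77e-12 F * 2.8561 * 3.86e9 Hz
Step 3: P = 8.48890042e-03 W
Step 4: P = 8.489 mW

8.489


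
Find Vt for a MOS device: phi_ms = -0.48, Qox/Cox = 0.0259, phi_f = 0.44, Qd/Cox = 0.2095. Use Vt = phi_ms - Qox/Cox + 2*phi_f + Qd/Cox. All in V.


Step 1: Vt = phi_ms - Qox/Cox + 2*phi_f + Qd/Cox
Step 2: Vt = -0.48 - 0.0259 + 2*0.44 + 0.2095
Step 3: Vt = -0.48 - 0.0259 + 0.88 + 0.2095
Step 4: Vt = 0.5836 V

0.5836


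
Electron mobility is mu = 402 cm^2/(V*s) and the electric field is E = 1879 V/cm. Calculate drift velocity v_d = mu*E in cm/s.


Step 1: v_d = mu * E
Step 2: v_d = 402 * 1879 = 755358
Step 3: v_d = 7.55e+05 cm/s

7.55e+05


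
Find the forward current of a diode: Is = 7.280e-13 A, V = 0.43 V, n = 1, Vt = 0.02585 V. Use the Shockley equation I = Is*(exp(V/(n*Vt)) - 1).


Step 1: V/(n*Vt) = 0.43/(1*0.02585) = 16.6344
Step 2: exp(16.6344) = 1.6758e+07
Step 3: I = 7.280e-13 * (1.6758e+07 - 1) = 1.22e-05 A

1.22e-05


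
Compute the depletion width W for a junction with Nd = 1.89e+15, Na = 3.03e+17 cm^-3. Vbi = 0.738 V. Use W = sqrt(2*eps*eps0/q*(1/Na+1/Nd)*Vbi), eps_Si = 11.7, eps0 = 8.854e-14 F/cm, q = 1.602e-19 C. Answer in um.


Step 1: 1/Na + 1/Nd = 1/3.03e+17 + 1/1.89e+15 = 5.32401e-16
Step 2: 2*eps*eps0/q = 2*11.7*8.854e-14/1.602e-19 = 1.293281e+07
Step 3: W^2 = 1.293281e+07 * 5.32401e-16 * 0.738 = 5.08146e-09
Step 4: W = sqrt(5.08146e-09) = 7.128e-05 cm = 0.7128 um

0.7128


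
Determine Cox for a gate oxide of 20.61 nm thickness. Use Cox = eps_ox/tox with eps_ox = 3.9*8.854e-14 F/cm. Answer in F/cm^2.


Step 1: eps_ox = 3.9 * 8.854e-14 = 3.45306e-13 F/cm
Step 2: tox in cm = 20.61 nm * 1e-7 = 2.0610e-06 cm
Step 3: Cox = 3.45306e-13 / 2.0610e-06 = 1.68e-07 F/cm^2

1.68e-07


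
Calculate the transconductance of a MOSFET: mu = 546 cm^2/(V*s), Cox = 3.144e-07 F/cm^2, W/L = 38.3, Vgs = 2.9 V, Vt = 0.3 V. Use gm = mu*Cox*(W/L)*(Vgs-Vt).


Step 1: Vov = Vgs - Vt = 2.9 - 0.3 = 2.6 V
Step 2: gm = mu * Cox * (W/L) * Vov
Step 3: gm = 546 * 3.144e-07 * 38.3 * 2.6 = 1.71e-02 S

1.71e-02


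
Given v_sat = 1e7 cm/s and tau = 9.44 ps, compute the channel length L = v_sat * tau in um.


Step 1: tau in seconds = 9.44 ps * 1e-12 = 9.4400e-12 s
Step 2: L = v_sat * tau = 1e7 * 9.4400e-12 = 9.4400e-05 cm
Step 3: L in um = 9.4400e-05 * 1e4 = 0.944 um

0.944


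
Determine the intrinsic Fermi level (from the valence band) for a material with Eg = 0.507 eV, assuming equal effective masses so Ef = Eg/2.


Step 1: For an intrinsic semiconductor, the Fermi level sits at midgap.
Step 2: Ef = Eg / 2 = 0.507 / 2 = 0.2535 eV

0.2535


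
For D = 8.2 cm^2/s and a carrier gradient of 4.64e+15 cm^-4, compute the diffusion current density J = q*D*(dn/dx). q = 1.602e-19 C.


Step 1: J = q * D * (dn/dx)
Step 2: J = 1.602e-19 * 8.2 * 4.64e+15
Step 3: J = 6.10e-03 A/cm^2

6.10e-03


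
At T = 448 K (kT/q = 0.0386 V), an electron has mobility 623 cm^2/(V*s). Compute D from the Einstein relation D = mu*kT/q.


Step 1: D = mu * (kT/q)
Step 2: D = 623 * 0.0386
Step 3: D = 24.05 cm^2/s

24.05


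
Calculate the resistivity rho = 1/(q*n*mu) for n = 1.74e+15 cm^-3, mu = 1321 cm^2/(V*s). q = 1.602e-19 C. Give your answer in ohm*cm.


Step 1: sigma = q * n * mu = 1.602e-19 * 1.74e+15 * 1321 = 3.68226e-01 S/cm
Step 2: rho = 1 / sigma = 1 / 3.68226e-01 = 2.716 ohm*cm

2.716


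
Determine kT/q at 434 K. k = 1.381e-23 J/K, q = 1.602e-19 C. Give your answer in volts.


Step 1: kT = 1.381e-23 * 434 = 5.99354e-21 J
Step 2: Vt = kT/q = 5.99354e-21 / 1.602e-19
Step 3: Vt = 0.03741 V

0.03741


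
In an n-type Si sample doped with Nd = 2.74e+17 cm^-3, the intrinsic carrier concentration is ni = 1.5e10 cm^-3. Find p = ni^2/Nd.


Step 1: Since Nd >> ni, n ≈ Nd = 2.74e+17 cm^-3
Step 2: p = ni^2 / n = (1.5e10)^2 / 2.74e+17
Step 3: p = 2.25e20 / 2.74e+17 = 8.21e+02 cm^-3

8.21e+02


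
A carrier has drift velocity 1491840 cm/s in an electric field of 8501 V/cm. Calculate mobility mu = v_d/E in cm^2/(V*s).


Step 1: mu = v_d / E
Step 2: mu = 1491840 / 8501
Step 3: mu = 175.49 cm^2/(V*s)

175.49


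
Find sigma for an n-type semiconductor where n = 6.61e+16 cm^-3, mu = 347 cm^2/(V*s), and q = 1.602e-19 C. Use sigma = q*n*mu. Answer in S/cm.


Step 1: sigma = q * n * mu
Step 2: sigma = 1.602e-19 * 6.61e+16 * 347
Step 3: sigma = 3.674e+00 S/cm

3.674e+00


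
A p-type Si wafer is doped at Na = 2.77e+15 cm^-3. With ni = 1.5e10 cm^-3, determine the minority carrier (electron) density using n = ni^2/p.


Step 1: Majority hole concentration p ≈ Na = 2.77e+15 cm^-3
Step 2: n = ni^2 / Na = (1.5e10)^2 / 2.77e+15
Step 3: n = 8.12e+04 cm^-3

8.12e+04


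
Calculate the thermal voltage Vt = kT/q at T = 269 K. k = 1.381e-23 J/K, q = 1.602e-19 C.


Step 1: kT = 1.381e-23 * 269 = 3.71489e-21 J
Step 2: Vt = kT/q = 3.71489e-21 / 1.602e-19
Step 3: Vt = 0.02319 V

0.02319


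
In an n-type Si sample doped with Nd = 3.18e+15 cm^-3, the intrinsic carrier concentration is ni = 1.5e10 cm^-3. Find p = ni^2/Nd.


Step 1: Since Nd >> ni, n ≈ Nd = 3.18e+15 cm^-3
Step 2: p = ni^2 / n = (1.5e10)^2 / 3.18e+15
Step 3: p = 2.25e20 / 3.18e+15 = 7.08e+04 cm^-3

7.08e+04


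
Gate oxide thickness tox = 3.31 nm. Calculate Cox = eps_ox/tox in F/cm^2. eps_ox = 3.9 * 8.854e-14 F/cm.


Step 1: eps_ox = 3.9 * 8.854e-14 = 3.45306e-13 F/cm
Step 2: tox in cm = 3.31 nm * 1e-7 = 3.3100e-07 cm
Step 3: Cox = 3.45306e-13 / 3.3100e-07 = 1.04e-06 F/cm^2

1.04e-06


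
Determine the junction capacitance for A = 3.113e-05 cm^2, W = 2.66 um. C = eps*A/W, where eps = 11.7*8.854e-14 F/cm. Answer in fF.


Step 1: eps_Si = 11.7 * 8.854e-14 = 1.035918e-12 F/cm
Step 2: W in cm = 2.66 * 1e-4 = 2.66e-04 cm
Step 3: C = 1.035918e-12 * 3.113e-05 / 2.66e-04 = 1.212336e-13 F
Step 4: C = 121.23 fF

121.23


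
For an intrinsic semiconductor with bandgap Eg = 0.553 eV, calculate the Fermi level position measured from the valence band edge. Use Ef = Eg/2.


Step 1: For an intrinsic semiconductor, the Fermi level sits at midgap.
Step 2: Ef = Eg / 2 = 0.553 / 2 = 0.2765 eV

0.2765


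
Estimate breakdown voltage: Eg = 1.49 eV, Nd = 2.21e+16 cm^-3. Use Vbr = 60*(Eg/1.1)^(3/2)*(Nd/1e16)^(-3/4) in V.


Step 1: Eg/1.1 = 1.49/1.1 = 1.354545
Step 2: (Eg/1.1)^1.5 = 1.354545^1.5 = 1.576486
Step 3: (Nd/1e16)^(-0.75) = (2.21)^(-0.75) = 0.551704
Step 4: Vbr = 60 * 1.576486 * 0.551704 = 52.2 V

52.2


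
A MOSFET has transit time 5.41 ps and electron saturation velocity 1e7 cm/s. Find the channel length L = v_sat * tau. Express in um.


Step 1: tau in seconds = 5.41 ps * 1e-12 = 5.4100e-12 s
Step 2: L = v_sat * tau = 1e7 * 5.4100e-12 = 5.4100e-05 cm
Step 3: L in um = 5.4100e-05 * 1e4 = 0.541 um

0.541


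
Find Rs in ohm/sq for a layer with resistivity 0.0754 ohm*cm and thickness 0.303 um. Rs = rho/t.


Step 1: Convert thickness to cm: t = 0.303 um = 3.0300e-05 cm
Step 2: Rs = rho / t = 0.0754 / 3.0300e-05
Step 3: Rs = 2488.4 ohm/sq

2488.4


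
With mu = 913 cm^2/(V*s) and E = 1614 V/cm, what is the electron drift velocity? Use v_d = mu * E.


Step 1: v_d = mu * E
Step 2: v_d = 913 * 1614 = 1473582
Step 3: v_d = 1.47e+06 cm/s

1.47e+06


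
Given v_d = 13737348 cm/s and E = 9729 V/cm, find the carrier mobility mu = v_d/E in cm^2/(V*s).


Step 1: mu = v_d / E
Step 2: mu = 13737348 / 9729
Step 3: mu = 1412.0 cm^2/(V*s)

1412.0


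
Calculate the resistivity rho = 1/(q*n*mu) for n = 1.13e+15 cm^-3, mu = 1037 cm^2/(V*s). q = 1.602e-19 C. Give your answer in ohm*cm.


Step 1: sigma = q * n * mu = 1.602e-19 * 1.13e+15 * 1037 = 1.87724e-01 S/cm
Step 2: rho = 1 / sigma = 1 / 1.87724e-01 = 5.327 ohm*cm

5.327


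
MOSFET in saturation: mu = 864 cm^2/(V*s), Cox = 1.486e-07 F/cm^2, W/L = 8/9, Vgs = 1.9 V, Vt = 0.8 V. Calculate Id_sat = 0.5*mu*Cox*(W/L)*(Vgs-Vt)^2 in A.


Step 1: Overdrive voltage Vov = Vgs - Vt = 1.9 - 0.8 = 1.1 V
Step 2: W/L = 8/9 = 0.888889
Step 3: Id = 0.5 * 864 * 1.486e-07 * 0.888889 * 1.1^2
Step 4: Id = 6.90e-05 A

6.90e-05


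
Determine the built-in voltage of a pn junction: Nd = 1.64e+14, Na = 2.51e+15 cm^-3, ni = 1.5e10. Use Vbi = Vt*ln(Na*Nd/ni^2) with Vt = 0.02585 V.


Step 1: Compute Na*Nd/ni^2 = 2.51e+15 * 1.64e+14 / (1.5e10)^2 = 1.8295e+09
Step 2: ln(1.8295e+09) = 21.3273
Step 3: Vbi = 0.02585 * 21.3273 = 0.551 V

0.551


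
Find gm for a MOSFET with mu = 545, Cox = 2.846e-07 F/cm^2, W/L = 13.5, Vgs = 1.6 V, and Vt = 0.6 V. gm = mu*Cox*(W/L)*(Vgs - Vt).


Step 1: Vov = Vgs - Vt = 1.6 - 0.6 = 1.0 V
Step 2: gm = mu * Cox * (W/L) * Vov
Step 3: gm = 545 * 2.846e-07 * 13.5 * 1.0 = 2.09e-03 S

2.09e-03


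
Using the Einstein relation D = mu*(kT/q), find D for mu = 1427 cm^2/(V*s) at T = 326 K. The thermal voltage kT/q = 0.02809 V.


Step 1: D = mu * (kT/q)
Step 2: D = 1427 * 0.02809
Step 3: D = 40.08 cm^2/s

40.08


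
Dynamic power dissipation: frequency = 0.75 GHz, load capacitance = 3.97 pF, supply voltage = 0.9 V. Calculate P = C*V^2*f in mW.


Step 1: V^2 = 0.9^2 = 0.81 V^2
Step 2: P = C*V^2*f = 3.97e-12 F * 0.81 * 0.75e9 Hz
Step 3: P = 2.411775e-03 W
Step 4: P = 2.412 mW

2.412


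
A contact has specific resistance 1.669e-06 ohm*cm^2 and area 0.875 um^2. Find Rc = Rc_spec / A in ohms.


Step 1: Convert area to cm^2: 0.875 um^2 = 8.7500e-09 cm^2
Step 2: Rc = Rc_spec / A = 1.669e-06 / 8.7500e-09
Step 3: Rc = 1.91e+02 ohms

1.91e+02


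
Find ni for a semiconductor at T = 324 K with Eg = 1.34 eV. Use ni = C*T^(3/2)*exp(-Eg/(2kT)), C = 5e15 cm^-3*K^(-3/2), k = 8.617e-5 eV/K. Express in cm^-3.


Step 1: Compute kT = 8.617e-5 * 324 = 0.02791908 eV
Step 2: Exponent = -Eg/(2kT) = -1.34/(2*0.02791908) = -23.99793
Step 3: T^(3/2) = 324^1.5 = 5832.00
Step 4: ni = 5e15 * 5832.00 * exp(-23.99793) = 1.10e+09 cm^-3

1.10e+09


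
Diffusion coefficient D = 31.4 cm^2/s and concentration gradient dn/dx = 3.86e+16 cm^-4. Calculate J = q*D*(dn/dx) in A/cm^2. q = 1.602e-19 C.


Step 1: J = q * D * (dn/dx)
Step 2: J = 1.602e-19 * 31.4 * 3.86e+16
Step 3: J = 1.94e-01 A/cm^2

1.94e-01


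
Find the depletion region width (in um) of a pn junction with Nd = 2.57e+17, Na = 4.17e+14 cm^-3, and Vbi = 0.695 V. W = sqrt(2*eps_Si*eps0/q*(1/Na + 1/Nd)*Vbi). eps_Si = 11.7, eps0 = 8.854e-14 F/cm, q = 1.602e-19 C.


Step 1: 1/Na + 1/Nd = 1/4.17e+14 + 1/2.57e+17 = 2.40197e-15
Step 2: 2*eps*eps0/q = 2*11.7*8.854e-14/1.602e-19 = 1.293281e+07
Step 3: W^2 = 1.293281e+07 * 2.40197e-15 * 0.695 = 2.15896e-08
Step 4: W = sqrt(2.15896e-08) = 1.469e-04 cm = 1.469 um

1.469


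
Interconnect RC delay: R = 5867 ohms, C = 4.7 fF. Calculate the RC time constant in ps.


Step 1: tau = R * C
Step 2: tau = 5867 * 4.7 fF = 5867 * 4.7e-15 F
Step 3: tau = 2.75749e-11 s = 27.5749 ps

27.5749


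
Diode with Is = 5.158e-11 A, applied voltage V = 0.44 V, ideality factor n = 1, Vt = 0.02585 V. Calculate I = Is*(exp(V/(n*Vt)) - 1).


Step 1: V/(n*Vt) = 0.44/(1*0.02585) = 17.0213
Step 2: exp(17.0213) = 2.4675e+07
Step 3: I = 5.158e-11 * (2.4675e+07 - 1) = 1.27e-03 A

1.27e-03


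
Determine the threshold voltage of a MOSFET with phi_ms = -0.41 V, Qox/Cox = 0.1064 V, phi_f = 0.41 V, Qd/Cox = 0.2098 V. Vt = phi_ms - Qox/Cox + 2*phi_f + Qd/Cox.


Step 1: Vt = phi_ms - Qox/Cox + 2*phi_f + Qd/Cox
Step 2: Vt = -0.41 - 0.1064 + 2*0.41 + 0.2098
Step 3: Vt = -0.41 - 0.1064 + 0.82 + 0.2098
Step 4: Vt = 0.5134 V

0.5134


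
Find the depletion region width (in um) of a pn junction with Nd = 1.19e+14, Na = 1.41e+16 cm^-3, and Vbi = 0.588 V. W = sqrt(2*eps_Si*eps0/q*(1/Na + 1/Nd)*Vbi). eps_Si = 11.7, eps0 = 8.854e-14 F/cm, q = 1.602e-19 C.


Step 1: 1/Na + 1/Nd = 1/1.41e+16 + 1/1.19e+14 = 8.47428e-15
Step 2: 2*eps*eps0/q = 2*11.7*8.854e-14/1.602e-19 = 1.293281e+07
Step 3: W^2 = 1.293281e+07 * 8.47428e-15 * 0.588 = 6.44426e-08
Step 4: W = sqrt(6.44426e-08) = 2.539e-04 cm = 2.539 um

2.539


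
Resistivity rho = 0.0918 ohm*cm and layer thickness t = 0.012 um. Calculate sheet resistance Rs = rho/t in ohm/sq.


Step 1: Convert thickness to cm: t = 0.012 um = 1.2000e-06 cm
Step 2: Rs = rho / t = 0.0918 / 1.2000e-06
Step 3: Rs = 76500.0 ohm/sq

76500.0


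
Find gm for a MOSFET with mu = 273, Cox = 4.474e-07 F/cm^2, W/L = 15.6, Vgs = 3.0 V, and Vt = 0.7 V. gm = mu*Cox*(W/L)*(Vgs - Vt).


Step 1: Vov = Vgs - Vt = 3.0 - 0.7 = 2.3 V
Step 2: gm = mu * Cox * (W/L) * Vov
Step 3: gm = 273 * 4.474e-07 * 15.6 * 2.3 = 4.38e-03 S

4.38e-03


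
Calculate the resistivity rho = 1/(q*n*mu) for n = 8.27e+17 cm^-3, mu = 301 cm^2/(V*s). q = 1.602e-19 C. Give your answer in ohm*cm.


Step 1: sigma = q * n * mu = 1.602e-19 * 8.27e+17 * 301 = 3.98781e+01 S/cm
Step 2: rho = 1 / sigma = 1 / 3.98781e+01 = 0.02508 ohm*cm

0.02508


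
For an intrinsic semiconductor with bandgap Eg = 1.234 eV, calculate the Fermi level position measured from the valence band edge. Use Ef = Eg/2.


Step 1: For an intrinsic semiconductor, the Fermi level sits at midgap.
Step 2: Ef = Eg / 2 = 1.234 / 2 = 0.617 eV

0.617


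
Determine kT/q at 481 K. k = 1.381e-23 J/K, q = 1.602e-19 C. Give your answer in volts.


Step 1: kT = 1.381e-23 * 481 = 6.64261e-21 J
Step 2: Vt = kT/q = 6.64261e-21 / 1.602e-19
Step 3: Vt = 0.04146 V

0.04146


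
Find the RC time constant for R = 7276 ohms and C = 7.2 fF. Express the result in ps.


Step 1: tau = R * C
Step 2: tau = 7276 * 7.2 fF = 7276 * 7.2e-15 F
Step 3: tau = 5.23872e-11 s = 52.3872 ps

52.3872


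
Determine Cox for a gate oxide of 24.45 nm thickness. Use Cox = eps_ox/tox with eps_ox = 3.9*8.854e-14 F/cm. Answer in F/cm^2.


Step 1: eps_ox = 3.9 * 8.854e-14 = 3.45306e-13 F/cm
Step 2: tox in cm = 24.45 nm * 1e-7 = 2.4450e-06 cm
Step 3: Cox = 3.45306e-13 / 2.4450e-06 = 1.41e-07 F/cm^2

1.41e-07


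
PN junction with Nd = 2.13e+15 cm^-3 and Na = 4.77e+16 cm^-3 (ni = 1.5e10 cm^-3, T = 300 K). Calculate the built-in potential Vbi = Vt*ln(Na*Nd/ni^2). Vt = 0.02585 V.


Step 1: Compute Na*Nd/ni^2 = 4.77e+16 * 2.13e+15 / (1.5e10)^2 = 4.5156e+11
Step 2: ln(4.5156e+11) = 26.8360
Step 3: Vbi = 0.02585 * 26.8360 = 0.694 V

0.694


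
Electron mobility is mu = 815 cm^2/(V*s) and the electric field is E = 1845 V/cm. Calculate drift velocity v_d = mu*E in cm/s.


Step 1: v_d = mu * E
Step 2: v_d = 815 * 1845 = 1503675
Step 3: v_d = 1.50e+06 cm/s

1.50e+06


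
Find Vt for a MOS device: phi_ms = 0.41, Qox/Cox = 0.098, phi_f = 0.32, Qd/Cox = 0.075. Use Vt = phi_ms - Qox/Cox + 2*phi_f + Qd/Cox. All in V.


Step 1: Vt = phi_ms - Qox/Cox + 2*phi_f + Qd/Cox
Step 2: Vt = 0.41 - 0.098 + 2*0.32 + 0.075
Step 3: Vt = 0.41 - 0.098 + 0.64 + 0.075
Step 4: Vt = 1.027 V

1.027


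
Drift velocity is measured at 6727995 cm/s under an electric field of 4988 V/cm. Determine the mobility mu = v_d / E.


Step 1: mu = v_d / E
Step 2: mu = 6727995 / 4988
Step 3: mu = 1348.84 cm^2/(V*s)

1348.84


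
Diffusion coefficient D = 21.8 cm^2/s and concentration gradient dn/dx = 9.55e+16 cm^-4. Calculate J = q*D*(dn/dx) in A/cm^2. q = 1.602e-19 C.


Step 1: J = q * D * (dn/dx)
Step 2: J = 1.602e-19 * 21.8 * 9.55e+16
Step 3: J = 3.34e-01 A/cm^2

3.34e-01


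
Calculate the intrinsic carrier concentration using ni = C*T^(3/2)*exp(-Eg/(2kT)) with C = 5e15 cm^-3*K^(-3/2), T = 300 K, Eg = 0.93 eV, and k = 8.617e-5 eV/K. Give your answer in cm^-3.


Step 1: Compute kT = 8.617e-5 * 300 = 0.025851 eV
Step 2: Exponent = -Eg/(2kT) = -0.93/(2*0.025851) = -17.98770
Step 3: T^(3/2) = 300^1.5 = 5196.15
Step 4: ni = 5e15 * 5196.15 * exp(-17.98770) = 4.01e+11 cm^-3

4.01e+11


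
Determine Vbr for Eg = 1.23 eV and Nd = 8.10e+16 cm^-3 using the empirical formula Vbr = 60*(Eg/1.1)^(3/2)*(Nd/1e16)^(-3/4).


Step 1: Eg/1.1 = 1.23/1.1 = 1.118182
Step 2: (Eg/1.1)^1.5 = 1.118182^1.5 = 1.182412
Step 3: (Nd/1e16)^(-0.75) = (8.1)^(-0.75) = 0.208275
Step 4: Vbr = 60 * 1.182412 * 0.208275 = 14.8 V

14.8


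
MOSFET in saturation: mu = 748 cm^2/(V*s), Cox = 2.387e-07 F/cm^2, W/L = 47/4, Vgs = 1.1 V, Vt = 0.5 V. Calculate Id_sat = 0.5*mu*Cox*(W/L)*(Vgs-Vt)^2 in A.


Step 1: Overdrive voltage Vov = Vgs - Vt = 1.1 - 0.5 = 0.6 V
Step 2: W/L = 47/4 = 11.75
Step 3: Id = 0.5 * 748 * 2.387e-07 * 11.75 * 0.6^2
Step 4: Id = 3.78e-04 A

3.78e-04


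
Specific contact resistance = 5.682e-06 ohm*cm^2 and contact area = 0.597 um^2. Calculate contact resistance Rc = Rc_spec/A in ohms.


Step 1: Convert area to cm^2: 0.597 um^2 = 5.9700e-09 cm^2
Step 2: Rc = Rc_spec / A = 5.682e-06 / 5.9700e-09
Step 3: Rc = 9.52e+02 ohms

9.52e+02


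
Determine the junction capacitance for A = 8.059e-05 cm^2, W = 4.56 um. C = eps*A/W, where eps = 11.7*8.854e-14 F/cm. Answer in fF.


Step 1: eps_Si = 11.7 * 8.854e-14 = 1.035918e-12 F/cm
Step 2: W in cm = 4.56 * 1e-4 = 4.56e-04 cm
Step 3: C = 1.035918e-12 * 8.059e-05 / 4.56e-04 = 1.830803e-13 F
Step 4: C = 183.08 fF

183.08


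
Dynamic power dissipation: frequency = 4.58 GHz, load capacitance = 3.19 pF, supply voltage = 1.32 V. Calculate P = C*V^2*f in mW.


Step 1: V^2 = 1.32^2 = 1.7424 V^2
Step 2: P = C*V^2*f = 3.19e-12 F * 1.7424 * 4.58e9 Hz
Step 3: P = 2.545681248e-02 W
Step 4: P = 25.457 mW

25.457


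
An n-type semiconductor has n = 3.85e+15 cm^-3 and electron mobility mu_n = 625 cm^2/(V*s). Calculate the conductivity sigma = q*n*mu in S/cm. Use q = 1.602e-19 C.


Step 1: sigma = q * n * mu
Step 2: sigma = 1.602e-19 * 3.85e+15 * 625
Step 3: sigma = 3.855e-01 S/cm

3.855e-01


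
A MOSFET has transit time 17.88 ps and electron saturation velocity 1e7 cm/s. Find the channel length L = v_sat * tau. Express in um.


Step 1: tau in seconds = 17.88 ps * 1e-12 = 1.7880e-11 s
Step 2: L = v_sat * tau = 1e7 * 1.7880e-11 = 1.7880e-04 cm
Step 3: L in um = 1.7880e-04 * 1e4 = 1.788 um

1.788


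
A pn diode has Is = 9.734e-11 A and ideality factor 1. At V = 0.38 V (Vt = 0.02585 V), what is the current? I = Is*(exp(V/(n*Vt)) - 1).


Step 1: V/(n*Vt) = 0.38/(1*0.02585) = 14.7002
Step 2: exp(14.7002) = 2.4222e+06
Step 3: I = 9.734e-11 * (2.4222e+06 - 1) = 2.36e-04 A

2.36e-04
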